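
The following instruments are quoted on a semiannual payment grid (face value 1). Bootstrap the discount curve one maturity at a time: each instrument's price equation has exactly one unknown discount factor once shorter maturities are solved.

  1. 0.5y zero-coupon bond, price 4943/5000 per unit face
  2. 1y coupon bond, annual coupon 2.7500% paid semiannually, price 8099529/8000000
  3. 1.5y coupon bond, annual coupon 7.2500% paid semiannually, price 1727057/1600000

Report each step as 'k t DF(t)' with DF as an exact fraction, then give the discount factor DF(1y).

step 1 [0.5y] zero: DF = P = 4943/5000 ≈ 0.988600
step 2 [1y] bond c/2=11/800: DF=(8099529/8000000 − 11/800·(0.988600))/(1+11/800) = 9853/10000 ≈ 0.985300
step 3 [1.5y] bond c/2=29/800: DF=(1727057/1600000 − 29/800·(0.988600+0.985300))/(1+29/800) = 4863/5000 ≈ 0.972600

1 1/2 4943/5000
2 1 9853/10000
3 3/2 4863/5000
DF(1y) = 9853/10000 ≈ 0.985300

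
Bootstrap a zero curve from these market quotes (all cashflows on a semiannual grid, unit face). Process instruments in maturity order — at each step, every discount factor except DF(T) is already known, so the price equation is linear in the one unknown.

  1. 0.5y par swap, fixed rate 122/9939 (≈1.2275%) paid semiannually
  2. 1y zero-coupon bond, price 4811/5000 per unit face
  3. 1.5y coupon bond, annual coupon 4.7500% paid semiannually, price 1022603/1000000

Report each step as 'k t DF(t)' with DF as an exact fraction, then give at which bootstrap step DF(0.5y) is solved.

step 1 [0.5y] swap r/2=61/9939: DF=(1 − 61/9939·(0))/(1+61/9939) = 9939/10000 ≈ 0.993900
step 2 [1y] zero: DF = P = 4811/5000 ≈ 0.962200
step 3 [1.5y] bond c/2=19/800: DF=(1022603/1000000 − 19/800·(0.993900+0.962200))/(1+19/800) = 1907/2000 ≈ 0.953500

1 1/2 9939/10000
2 1 4811/5000
3 3/2 1907/2000
DF(0.5y) is solved at step 1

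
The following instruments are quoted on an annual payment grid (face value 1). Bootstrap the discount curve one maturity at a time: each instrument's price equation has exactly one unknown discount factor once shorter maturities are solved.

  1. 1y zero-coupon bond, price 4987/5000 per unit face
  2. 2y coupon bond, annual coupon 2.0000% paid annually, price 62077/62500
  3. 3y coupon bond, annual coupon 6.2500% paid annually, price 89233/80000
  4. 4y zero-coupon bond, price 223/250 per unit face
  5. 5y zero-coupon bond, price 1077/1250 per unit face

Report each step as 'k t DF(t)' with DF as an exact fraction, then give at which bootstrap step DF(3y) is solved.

step 1 [1y] zero: DF = P = 4987/5000 ≈ 0.997400
step 2 [2y] bond c/1=1/50: DF=(62077/62500 − 1/50·(0.997400))/(1+1/50) = 4771/5000 ≈ 0.954200
step 3 [3y] bond c/1=1/16: DF=(89233/80000 − 1/16·(0.997400+0.954200))/(1+1/16) = 187/200 ≈ 0.935000
step 4 [4y] zero: DF = P = 223/250 ≈ 0.892000
step 5 [5y] zero: DF = P = 1077/1250 ≈ 0.861600

1 1 4987/5000
2 2 4771/5000
3 3 187/200
4 4 223/250
5 5 1077/1250
DF(3y) is solved at step 3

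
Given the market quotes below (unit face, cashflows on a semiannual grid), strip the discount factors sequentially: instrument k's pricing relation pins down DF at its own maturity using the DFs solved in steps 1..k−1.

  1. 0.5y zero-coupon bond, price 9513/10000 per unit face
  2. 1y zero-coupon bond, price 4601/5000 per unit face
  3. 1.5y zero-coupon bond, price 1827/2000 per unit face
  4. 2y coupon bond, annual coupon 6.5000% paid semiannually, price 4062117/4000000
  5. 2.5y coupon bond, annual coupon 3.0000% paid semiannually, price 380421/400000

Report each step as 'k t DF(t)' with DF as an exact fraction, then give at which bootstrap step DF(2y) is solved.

step 1 [0.5y] zero: DF = P = 9513/10000 ≈ 0.951300
step 2 [1y] zero: DF = P = 4601/5000 ≈ 0.920200
step 3 [1.5y] zero: DF = P = 1827/2000 ≈ 0.913500
step 4 [2y] bond c/2=13/400: DF=(4062117/4000000 − 13/400·(0.951300+0.920200+0.913500))/(1+13/400) = 8959/10000 ≈ 0.895900
step 5 [2.5y] bond c/2=3/200: DF=(380421/400000 − 3/200·(0.951300+0.920200+0.913500+0.895900))/(1+3/200) = 4413/5000 ≈ 0.882600

1 1/2 9513/10000
2 1 4601/5000
3 3/2 1827/2000
4 2 8959/10000
5 5/2 4413/5000
DF(2y) is solved at step 4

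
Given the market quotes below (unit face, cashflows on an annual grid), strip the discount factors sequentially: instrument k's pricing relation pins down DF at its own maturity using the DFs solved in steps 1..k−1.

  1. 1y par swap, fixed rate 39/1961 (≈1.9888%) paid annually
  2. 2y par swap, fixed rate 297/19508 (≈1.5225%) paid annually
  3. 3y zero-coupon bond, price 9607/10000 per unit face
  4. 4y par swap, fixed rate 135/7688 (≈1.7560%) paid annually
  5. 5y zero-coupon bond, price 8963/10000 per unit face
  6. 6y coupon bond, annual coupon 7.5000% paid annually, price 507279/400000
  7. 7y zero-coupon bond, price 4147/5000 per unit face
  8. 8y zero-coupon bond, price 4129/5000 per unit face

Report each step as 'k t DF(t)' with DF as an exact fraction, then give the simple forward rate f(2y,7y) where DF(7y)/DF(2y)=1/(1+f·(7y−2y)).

step 1 [1y] swap r/1=39/1961: DF=(1 − 39/1961·(0))/(1+39/1961) = 1961/2000 ≈ 0.980500
step 2 [2y] swap r/1=297/19508: DF=(1 − 297/19508·(0.980500))/(1+297/19508) = 9703/10000 ≈ 0.970300
step 3 [3y] zero: DF = P = 9607/10000 ≈ 0.960700
step 4 [4y] swap r/1=135/7688: DF=(1 − 135/7688·(0.980500+0.970300+0.960700))/(1+135/7688) = 373/400 ≈ 0.932500
step 5 [5y] zero: DF = P = 8963/10000 ≈ 0.896300
step 6 [6y] bond c/1=3/40: DF=(507279/400000 − 3/40·(0.980500+0.970300+0.960700+0.932500+0.896300))/(1+3/40) = 849/1000 ≈ 0.849000
step 7 [7y] zero: DF = P = 4147/5000 ≈ 0.829400
step 8 [8y] zero: DF = P = 4129/5000 ≈ 0.825800

1 1 1961/2000
2 2 9703/10000
3 3 9607/10000
4 4 373/400
5 5 8963/10000
6 6 849/1000
7 7 4147/5000
8 8 4129/5000
f(2y,7y) = ((9703/10000)/(4147/5000) − 1)/(5) = 1409/41470 ≈ 3.3976%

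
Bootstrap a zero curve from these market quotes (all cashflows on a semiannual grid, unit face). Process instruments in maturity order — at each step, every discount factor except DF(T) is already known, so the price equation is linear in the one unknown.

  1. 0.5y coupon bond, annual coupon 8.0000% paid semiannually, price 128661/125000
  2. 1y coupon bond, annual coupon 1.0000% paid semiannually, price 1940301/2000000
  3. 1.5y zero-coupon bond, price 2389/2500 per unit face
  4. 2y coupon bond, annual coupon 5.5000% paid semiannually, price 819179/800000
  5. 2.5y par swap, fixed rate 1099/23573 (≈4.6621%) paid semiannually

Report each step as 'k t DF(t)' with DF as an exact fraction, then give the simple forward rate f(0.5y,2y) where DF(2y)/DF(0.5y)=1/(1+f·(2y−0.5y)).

step 1 [0.5y] bond c/2=1/25: DF=(128661/125000 − 1/25·(0))/(1+1/25) = 9897/10000 ≈ 0.989700
step 2 [1y] bond c/2=1/200: DF=(1940301/2000000 − 1/200·(0.989700))/(1+1/200) = 2401/2500 ≈ 0.960400
step 3 [1.5y] zero: DF = P = 2389/2500 ≈ 0.955600
step 4 [2y] bond c/2=11/400: DF=(819179/800000 − 11/400·(0.989700+0.960400+0.955600))/(1+11/400) = 2297/2500 ≈ 0.918800
step 5 [2.5y] swap r/2=1099/47146: DF=(1 − 1099/47146·(0.989700+0.960400+0.955600+0.918800))/(1+1099/47146) = 8901/10000 ≈ 0.890100

1 1/2 9897/10000
2 1 2401/2500
3 3/2 2389/2500
4 2 2297/2500
5 5/2 8901/10000
f(0.5y,2y) = ((9897/10000)/(2297/2500) − 1)/(3/2) = 709/13782 ≈ 5.1444%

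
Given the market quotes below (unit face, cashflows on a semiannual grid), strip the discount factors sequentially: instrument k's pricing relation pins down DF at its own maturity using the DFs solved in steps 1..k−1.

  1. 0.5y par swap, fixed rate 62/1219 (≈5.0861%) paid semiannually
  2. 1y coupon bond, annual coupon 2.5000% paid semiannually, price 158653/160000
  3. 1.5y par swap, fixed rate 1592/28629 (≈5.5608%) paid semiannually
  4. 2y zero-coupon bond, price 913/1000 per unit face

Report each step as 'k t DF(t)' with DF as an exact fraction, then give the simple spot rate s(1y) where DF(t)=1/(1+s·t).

1 1/2 1219/1250
2 1 9673/10000
3 3/2 2301/2500
4 2 913/1000
s(1y) = (1/(9673/10000) − 1)/(1) = 327/9673 ≈ 3.3805%

step 1 [0.5y] swap r/2=31/1219: DF=(1 − 31/1219·(0))/(1+31/1219) = 1219/1250 ≈ 0.975200
step 2 [1y] bond c/2=1/80: DF=(158653/160000 − 1/80·(0.975200))/(1+1/80) = 9673/10000 ≈ 0.967300
step 3 [1.5y] swap r/2=796/28629: DF=(1 − 796/28629·(0.975200+0.967300))/(1+796/28629) = 2301/2500 ≈ 0.920400
step 4 [2y] zero: DF = P = 913/1000 ≈ 0.913000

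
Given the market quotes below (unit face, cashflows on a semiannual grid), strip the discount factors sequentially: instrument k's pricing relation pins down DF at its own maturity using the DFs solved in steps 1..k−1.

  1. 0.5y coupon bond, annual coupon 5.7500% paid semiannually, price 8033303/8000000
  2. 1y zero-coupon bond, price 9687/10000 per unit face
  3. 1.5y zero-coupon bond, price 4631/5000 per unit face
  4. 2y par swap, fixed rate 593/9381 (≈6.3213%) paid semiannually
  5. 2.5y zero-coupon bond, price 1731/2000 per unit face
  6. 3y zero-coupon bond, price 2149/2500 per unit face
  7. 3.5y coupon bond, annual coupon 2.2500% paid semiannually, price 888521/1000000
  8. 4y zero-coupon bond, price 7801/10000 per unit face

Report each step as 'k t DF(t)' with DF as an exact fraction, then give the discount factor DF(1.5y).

step 1 [0.5y] bond c/2=23/800: DF=(8033303/8000000 − 23/800·(0))/(1+23/800) = 9761/10000 ≈ 0.976100
step 2 [1y] zero: DF = P = 9687/10000 ≈ 0.968700
step 3 [1.5y] zero: DF = P = 4631/5000 ≈ 0.926200
step 4 [2y] swap r/2=593/18762: DF=(1 − 593/18762·(0.976100+0.968700+0.926200))/(1+593/18762) = 4407/5000 ≈ 0.881400
step 5 [2.5y] zero: DF = P = 1731/2000 ≈ 0.865500
step 6 [3y] zero: DF = P = 2149/2500 ≈ 0.859600
step 7 [3.5y] bond c/2=9/800: DF=(888521/1000000 − 9/800·(0.976100+0.968700+0.926200+0.881400+0.865500+0.859600))/(1+9/800) = 8177/10000 ≈ 0.817700
step 8 [4y] zero: DF = P = 7801/10000 ≈ 0.780100

1 1/2 9761/10000
2 1 9687/10000
3 3/2 4631/5000
4 2 4407/5000
5 5/2 1731/2000
6 3 2149/2500
7 7/2 8177/10000
8 4 7801/10000
DF(1.5y) = 4631/5000 ≈ 0.926200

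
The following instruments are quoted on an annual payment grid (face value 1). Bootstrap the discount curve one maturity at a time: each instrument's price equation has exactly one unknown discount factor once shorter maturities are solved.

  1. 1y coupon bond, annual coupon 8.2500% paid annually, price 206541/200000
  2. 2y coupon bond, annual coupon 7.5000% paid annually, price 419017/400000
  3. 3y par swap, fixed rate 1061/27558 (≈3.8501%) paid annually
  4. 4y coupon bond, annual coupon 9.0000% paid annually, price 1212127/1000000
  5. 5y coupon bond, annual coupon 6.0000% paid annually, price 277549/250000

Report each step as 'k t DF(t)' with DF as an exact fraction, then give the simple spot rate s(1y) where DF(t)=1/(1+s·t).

step 1 [1y] bond c/1=33/400: DF=(206541/200000 − 33/400·(0))/(1+33/400) = 477/500 ≈ 0.954000
step 2 [2y] bond c/1=3/40: DF=(419017/400000 − 3/40·(0.954000))/(1+3/40) = 9079/10000 ≈ 0.907900
step 3 [3y] swap r/1=1061/27558: DF=(1 − 1061/27558·(0.954000+0.907900))/(1+1061/27558) = 8939/10000 ≈ 0.893900
step 4 [4y] bond c/1=9/100: DF=(1212127/1000000 − 9/100·(0.954000+0.907900+0.893900))/(1+9/100) = 1769/2000 ≈ 0.884500
step 5 [5y] bond c/1=3/50: DF=(277549/250000 − 3/50·(0.954000+0.907900+0.893900+0.884500))/(1+3/50) = 8413/10000 ≈ 0.841300

1 1 477/500
2 2 9079/10000
3 3 8939/10000
4 4 1769/2000
5 5 8413/10000
s(1y) = (1/(477/500) − 1)/(1) = 23/477 ≈ 4.8218%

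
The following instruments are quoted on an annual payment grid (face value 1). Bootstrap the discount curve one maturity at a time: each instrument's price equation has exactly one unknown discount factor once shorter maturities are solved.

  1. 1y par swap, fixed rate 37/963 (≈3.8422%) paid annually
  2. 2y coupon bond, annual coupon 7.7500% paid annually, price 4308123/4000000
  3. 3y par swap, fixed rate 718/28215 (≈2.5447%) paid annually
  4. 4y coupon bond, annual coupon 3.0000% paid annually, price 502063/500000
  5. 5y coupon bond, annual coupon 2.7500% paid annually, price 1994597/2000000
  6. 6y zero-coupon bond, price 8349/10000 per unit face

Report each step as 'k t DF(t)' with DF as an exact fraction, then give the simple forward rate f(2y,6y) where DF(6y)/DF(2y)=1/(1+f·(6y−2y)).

1 1 963/1000
2 2 9303/10000
3 3 4641/5000
4 4 8927/10000
5 5 1089/1250
6 6 8349/10000
f(2y,6y) = ((9303/10000)/(8349/10000) − 1)/(4) = 159/5566 ≈ 2.8566%

step 1 [1y] swap r/1=37/963: DF=(1 − 37/963·(0))/(1+37/963) = 963/1000 ≈ 0.963000
step 2 [2y] bond c/1=31/400: DF=(4308123/4000000 − 31/400·(0.963000))/(1+31/400) = 9303/10000 ≈ 0.930300
step 3 [3y] swap r/1=718/28215: DF=(1 − 718/28215·(0.963000+0.930300))/(1+718/28215) = 4641/5000 ≈ 0.928200
step 4 [4y] bond c/1=3/100: DF=(502063/500000 − 3/100·(0.963000+0.930300+0.928200))/(1+3/100) = 8927/10000 ≈ 0.892700
step 5 [5y] bond c/1=11/400: DF=(1994597/2000000 − 11/400·(0.963000+0.930300+0.928200+0.892700))/(1+11/400) = 1089/1250 ≈ 0.871200
step 6 [6y] zero: DF = P = 8349/10000 ≈ 0.834900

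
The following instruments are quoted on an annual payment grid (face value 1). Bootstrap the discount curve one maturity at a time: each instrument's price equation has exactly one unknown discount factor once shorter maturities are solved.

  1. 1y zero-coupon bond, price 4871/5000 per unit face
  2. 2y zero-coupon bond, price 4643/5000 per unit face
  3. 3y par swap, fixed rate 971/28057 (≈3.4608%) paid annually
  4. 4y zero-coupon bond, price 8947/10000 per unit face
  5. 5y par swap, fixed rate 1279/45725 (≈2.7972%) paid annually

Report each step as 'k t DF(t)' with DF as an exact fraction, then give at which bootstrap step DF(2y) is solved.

step 1 [1y] zero: DF = P = 4871/5000 ≈ 0.974200
step 2 [2y] zero: DF = P = 4643/5000 ≈ 0.928600
step 3 [3y] swap r/1=971/28057: DF=(1 − 971/28057·(0.974200+0.928600))/(1+971/28057) = 9029/10000 ≈ 0.902900
step 4 [4y] zero: DF = P = 8947/10000 ≈ 0.894700
step 5 [5y] swap r/1=1279/45725: DF=(1 − 1279/45725·(0.974200+0.928600+0.902900+0.894700))/(1+1279/45725) = 8721/10000 ≈ 0.872100

1 1 4871/5000
2 2 4643/5000
3 3 9029/10000
4 4 8947/10000
5 5 8721/10000
DF(2y) is solved at step 2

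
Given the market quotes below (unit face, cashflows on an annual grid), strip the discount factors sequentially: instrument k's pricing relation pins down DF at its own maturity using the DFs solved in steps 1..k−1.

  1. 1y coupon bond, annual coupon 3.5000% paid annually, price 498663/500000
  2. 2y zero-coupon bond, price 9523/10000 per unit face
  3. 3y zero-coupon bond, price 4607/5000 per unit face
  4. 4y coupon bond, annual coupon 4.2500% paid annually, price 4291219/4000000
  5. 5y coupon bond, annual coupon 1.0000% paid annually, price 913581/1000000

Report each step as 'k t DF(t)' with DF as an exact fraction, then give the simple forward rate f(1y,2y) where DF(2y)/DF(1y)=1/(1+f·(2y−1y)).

1 1 2409/2500
2 2 9523/10000
3 3 4607/5000
4 4 4567/5000
5 5 4337/5000
f(1y,2y) = ((2409/2500)/(9523/10000) − 1)/(1) = 113/9523 ≈ 1.1866%

step 1 [1y] bond c/1=7/200: DF=(498663/500000 − 7/200·(0))/(1+7/200) = 2409/2500 ≈ 0.963600
step 2 [2y] zero: DF = P = 9523/10000 ≈ 0.952300
step 3 [3y] zero: DF = P = 4607/5000 ≈ 0.921400
step 4 [4y] bond c/1=17/400: DF=(4291219/4000000 − 17/400·(0.963600+0.952300+0.921400))/(1+17/400) = 4567/5000 ≈ 0.913400
step 5 [5y] bond c/1=1/100: DF=(913581/1000000 − 1/100·(0.963600+0.952300+0.921400+0.913400))/(1+1/100) = 4337/5000 ≈ 0.867400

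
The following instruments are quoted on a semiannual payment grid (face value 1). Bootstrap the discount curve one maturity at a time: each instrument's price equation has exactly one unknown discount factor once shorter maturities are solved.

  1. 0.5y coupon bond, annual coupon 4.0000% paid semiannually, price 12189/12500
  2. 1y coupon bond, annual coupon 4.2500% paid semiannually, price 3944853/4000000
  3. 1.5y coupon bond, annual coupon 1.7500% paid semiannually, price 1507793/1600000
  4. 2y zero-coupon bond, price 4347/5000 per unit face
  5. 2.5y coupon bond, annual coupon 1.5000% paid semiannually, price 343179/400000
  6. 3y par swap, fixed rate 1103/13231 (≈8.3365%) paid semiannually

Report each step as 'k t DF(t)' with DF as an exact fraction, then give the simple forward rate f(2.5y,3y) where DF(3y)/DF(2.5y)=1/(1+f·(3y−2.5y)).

step 1 [0.5y] bond c/2=1/50: DF=(12189/12500 − 1/50·(0))/(1+1/50) = 239/250 ≈ 0.956000
step 2 [1y] bond c/2=17/800: DF=(3944853/4000000 − 17/800·(0.956000))/(1+17/800) = 4729/5000 ≈ 0.945800
step 3 [1.5y] bond c/2=7/800: DF=(1507793/1600000 − 7/800·(0.956000+0.945800))/(1+7/800) = 9177/10000 ≈ 0.917700
step 4 [2y] zero: DF = P = 4347/5000 ≈ 0.869400
step 5 [2.5y] bond c/2=3/400: DF=(343179/400000 − 3/400·(0.956000+0.945800+0.917700+0.869400))/(1+3/400) = 8241/10000 ≈ 0.824100
step 6 [3y] swap r/2=1103/26462: DF=(1 − 1103/26462·(0.956000+0.945800+0.917700+0.869400+0.824100))/(1+1103/26462) = 3897/5000 ≈ 0.779400

1 1/2 239/250
2 1 4729/5000
3 3/2 9177/10000
4 2 4347/5000
5 5/2 8241/10000
6 3 3897/5000
f(2.5y,3y) = ((8241/10000)/(3897/5000) − 1)/(1/2) = 149/1299 ≈ 11.4704%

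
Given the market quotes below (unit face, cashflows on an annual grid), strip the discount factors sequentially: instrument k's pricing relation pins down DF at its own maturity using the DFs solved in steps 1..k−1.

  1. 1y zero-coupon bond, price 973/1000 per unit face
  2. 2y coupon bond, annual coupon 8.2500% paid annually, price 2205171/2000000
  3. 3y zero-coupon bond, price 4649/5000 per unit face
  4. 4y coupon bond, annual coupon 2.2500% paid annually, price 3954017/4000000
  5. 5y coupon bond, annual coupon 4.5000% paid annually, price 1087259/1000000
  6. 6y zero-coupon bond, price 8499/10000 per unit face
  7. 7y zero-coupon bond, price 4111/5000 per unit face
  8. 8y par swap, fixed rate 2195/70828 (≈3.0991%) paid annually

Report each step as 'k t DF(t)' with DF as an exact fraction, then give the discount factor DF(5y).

1 1 973/1000
2 2 2361/2500
3 3 4649/5000
4 4 9041/10000
5 5 8789/10000
6 6 8499/10000
7 7 4111/5000
8 8 1561/2000
DF(5y) = 8789/10000 ≈ 0.878900

step 1 [1y] zero: DF = P = 973/1000 ≈ 0.973000
step 2 [2y] bond c/1=33/400: DF=(2205171/2000000 − 33/400·(0.973000))/(1+33/400) = 2361/2500 ≈ 0.944400
step 3 [3y] zero: DF = P = 4649/5000 ≈ 0.929800
step 4 [4y] bond c/1=9/400: DF=(3954017/4000000 − 9/400·(0.973000+0.944400+0.929800))/(1+9/400) = 9041/10000 ≈ 0.904100
step 5 [5y] bond c/1=9/200: DF=(1087259/1000000 − 9/200·(0.973000+0.944400+0.929800+0.904100))/(1+9/200) = 8789/10000 ≈ 0.878900
step 6 [6y] zero: DF = P = 8499/10000 ≈ 0.849900
step 7 [7y] zero: DF = P = 4111/5000 ≈ 0.822200
step 8 [8y] swap r/1=2195/70828: DF=(1 − 2195/70828·(0.973000+0.944400+0.929800+0.904100+0.878900+0.849900+0.822200))/(1+2195/70828) = 1561/2000 ≈ 0.780500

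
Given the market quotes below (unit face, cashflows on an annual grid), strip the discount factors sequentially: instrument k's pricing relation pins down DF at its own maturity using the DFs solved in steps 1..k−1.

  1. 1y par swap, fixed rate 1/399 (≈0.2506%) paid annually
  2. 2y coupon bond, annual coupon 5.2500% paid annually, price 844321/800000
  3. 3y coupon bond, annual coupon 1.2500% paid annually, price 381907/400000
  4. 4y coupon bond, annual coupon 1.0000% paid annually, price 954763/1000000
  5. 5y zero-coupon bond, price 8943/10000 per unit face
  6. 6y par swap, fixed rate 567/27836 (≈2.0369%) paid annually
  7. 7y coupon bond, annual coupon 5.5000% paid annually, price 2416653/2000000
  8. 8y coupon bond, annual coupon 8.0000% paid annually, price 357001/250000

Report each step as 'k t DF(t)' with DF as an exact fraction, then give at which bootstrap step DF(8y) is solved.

1 1 399/400
2 2 953/1000
3 3 9189/10000
4 4 9169/10000
5 5 8943/10000
6 6 4433/5000
7 7 8551/10000
8 8 1693/2000
DF(8y) is solved at step 8

step 1 [1y] swap r/1=1/399: DF=(1 − 1/399·(0))/(1+1/399) = 399/400 ≈ 0.997500
step 2 [2y] bond c/1=21/400: DF=(844321/800000 − 21/400·(0.997500))/(1+21/400) = 953/1000 ≈ 0.953000
step 3 [3y] bond c/1=1/80: DF=(381907/400000 − 1/80·(0.997500+0.953000))/(1+1/80) = 9189/10000 ≈ 0.918900
step 4 [4y] bond c/1=1/100: DF=(954763/1000000 − 1/100·(0.997500+0.953000+0.918900))/(1+1/100) = 9169/10000 ≈ 0.916900
step 5 [5y] zero: DF = P = 8943/10000 ≈ 0.894300
step 6 [6y] swap r/1=567/27836: DF=(1 − 567/27836·(0.997500+0.953000+0.918900+0.916900+0.894300))/(1+567/27836) = 4433/5000 ≈ 0.886600
step 7 [7y] bond c/1=11/200: DF=(2416653/2000000 − 11/200·(0.997500+0.953000+0.918900+0.916900+0.894300+0.886600))/(1+11/200) = 8551/10000 ≈ 0.855100
step 8 [8y] bond c/1=2/25: DF=(357001/250000 − 2/25·(0.997500+0.953000+0.918900+0.916900+0.894300+0.886600+0.855100))/(1+2/25) = 1693/2000 ≈ 0.846500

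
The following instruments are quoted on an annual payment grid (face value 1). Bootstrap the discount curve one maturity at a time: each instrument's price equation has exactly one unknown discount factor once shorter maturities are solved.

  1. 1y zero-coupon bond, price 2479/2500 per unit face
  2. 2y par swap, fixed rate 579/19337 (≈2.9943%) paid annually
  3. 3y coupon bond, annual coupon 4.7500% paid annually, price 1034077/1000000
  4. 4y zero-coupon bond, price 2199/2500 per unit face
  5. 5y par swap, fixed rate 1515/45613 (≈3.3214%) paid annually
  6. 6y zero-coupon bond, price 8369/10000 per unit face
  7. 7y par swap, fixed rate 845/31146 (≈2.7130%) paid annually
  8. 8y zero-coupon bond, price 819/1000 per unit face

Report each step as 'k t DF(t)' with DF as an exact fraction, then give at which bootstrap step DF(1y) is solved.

1 1 2479/2500
2 2 9421/10000
3 3 1799/2000
4 4 2199/2500
5 5 1697/2000
6 6 8369/10000
7 7 831/1000
8 8 819/1000
DF(1y) is solved at step 1

step 1 [1y] zero: DF = P = 2479/2500 ≈ 0.991600
step 2 [2y] swap r/1=579/19337: DF=(1 − 579/19337·(0.991600))/(1+579/19337) = 9421/10000 ≈ 0.942100
step 3 [3y] bond c/1=19/400: DF=(1034077/1000000 − 19/400·(0.991600+0.942100))/(1+19/400) = 1799/2000 ≈ 0.899500
step 4 [4y] zero: DF = P = 2199/2500 ≈ 0.879600
step 5 [5y] swap r/1=1515/45613: DF=(1 − 1515/45613·(0.991600+0.942100+0.899500+0.879600))/(1+1515/45613) = 1697/2000 ≈ 0.848500
step 6 [6y] zero: DF = P = 8369/10000 ≈ 0.836900
step 7 [7y] swap r/1=845/31146: DF=(1 − 845/31146·(0.991600+0.942100+0.899500+0.879600+0.848500+0.836900))/(1+845/31146) = 831/1000 ≈ 0.831000
step 8 [8y] zero: DF = P = 819/1000 ≈ 0.819000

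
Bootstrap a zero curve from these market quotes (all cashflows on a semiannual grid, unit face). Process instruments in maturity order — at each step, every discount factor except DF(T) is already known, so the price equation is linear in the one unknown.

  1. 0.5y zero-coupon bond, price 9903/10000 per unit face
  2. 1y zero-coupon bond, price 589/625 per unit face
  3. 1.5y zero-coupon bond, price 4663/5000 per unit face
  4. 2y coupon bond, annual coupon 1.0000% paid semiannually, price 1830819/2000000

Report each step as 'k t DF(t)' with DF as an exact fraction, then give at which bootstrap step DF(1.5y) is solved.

step 1 [0.5y] zero: DF = P = 9903/10000 ≈ 0.990300
step 2 [1y] zero: DF = P = 589/625 ≈ 0.942400
step 3 [1.5y] zero: DF = P = 4663/5000 ≈ 0.932600
step 4 [2y] bond c/2=1/200: DF=(1830819/2000000 − 1/200·(0.990300+0.942400+0.932600))/(1+1/200) = 4483/5000 ≈ 0.896600

1 1/2 9903/10000
2 1 589/625
3 3/2 4663/5000
4 2 4483/5000
DF(1.5y) is solved at step 3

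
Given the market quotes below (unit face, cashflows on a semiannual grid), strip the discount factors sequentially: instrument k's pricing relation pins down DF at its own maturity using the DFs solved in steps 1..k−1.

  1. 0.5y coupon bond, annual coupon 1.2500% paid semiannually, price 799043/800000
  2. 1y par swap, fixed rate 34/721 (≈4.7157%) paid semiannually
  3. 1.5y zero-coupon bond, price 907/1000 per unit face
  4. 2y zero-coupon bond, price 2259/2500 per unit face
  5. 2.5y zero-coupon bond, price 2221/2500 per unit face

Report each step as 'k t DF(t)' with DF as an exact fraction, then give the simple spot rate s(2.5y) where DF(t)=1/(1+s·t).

step 1 [0.5y] bond c/2=1/160: DF=(799043/800000 − 1/160·(0))/(1+1/160) = 4963/5000 ≈ 0.992600
step 2 [1y] swap r/2=17/721: DF=(1 − 17/721·(0.992600))/(1+17/721) = 9541/10000 ≈ 0.954100
step 3 [1.5y] zero: DF = P = 907/1000 ≈ 0.907000
step 4 [2y] zero: DF = P = 2259/2500 ≈ 0.903600
step 5 [2.5y] zero: DF = P = 2221/2500 ≈ 0.888400

1 1/2 4963/5000
2 1 9541/10000
3 3/2 907/1000
4 2 2259/2500
5 5/2 2221/2500
s(2.5y) = (1/(2221/2500) − 1)/(5/2) = 558/11105 ≈ 5.0248%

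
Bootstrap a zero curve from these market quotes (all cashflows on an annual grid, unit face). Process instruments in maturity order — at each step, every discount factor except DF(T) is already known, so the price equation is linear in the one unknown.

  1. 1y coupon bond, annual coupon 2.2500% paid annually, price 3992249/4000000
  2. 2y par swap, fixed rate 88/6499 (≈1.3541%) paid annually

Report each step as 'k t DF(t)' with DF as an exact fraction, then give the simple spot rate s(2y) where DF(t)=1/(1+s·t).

step 1 [1y] bond c/1=9/400: DF=(3992249/4000000 − 9/400·(0))/(1+9/400) = 9761/10000 ≈ 0.976100
step 2 [2y] swap r/1=88/6499: DF=(1 − 88/6499·(0.976100))/(1+88/6499) = 1217/1250 ≈ 0.973600

1 1 9761/10000
2 2 1217/1250
s(2y) = (1/(1217/1250) − 1)/(2) = 33/2434 ≈ 1.3558%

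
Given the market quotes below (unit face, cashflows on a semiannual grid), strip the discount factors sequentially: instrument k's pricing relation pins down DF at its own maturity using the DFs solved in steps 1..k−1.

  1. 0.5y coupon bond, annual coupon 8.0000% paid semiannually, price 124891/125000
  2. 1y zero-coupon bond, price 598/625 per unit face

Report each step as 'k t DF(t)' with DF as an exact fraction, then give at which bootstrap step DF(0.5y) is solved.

1 1/2 9607/10000
2 1 598/625
DF(0.5y) is solved at step 1

step 1 [0.5y] bond c/2=1/25: DF=(124891/125000 − 1/25·(0))/(1+1/25) = 9607/10000 ≈ 0.960700
step 2 [1y] zero: DF = P = 598/625 ≈ 0.956800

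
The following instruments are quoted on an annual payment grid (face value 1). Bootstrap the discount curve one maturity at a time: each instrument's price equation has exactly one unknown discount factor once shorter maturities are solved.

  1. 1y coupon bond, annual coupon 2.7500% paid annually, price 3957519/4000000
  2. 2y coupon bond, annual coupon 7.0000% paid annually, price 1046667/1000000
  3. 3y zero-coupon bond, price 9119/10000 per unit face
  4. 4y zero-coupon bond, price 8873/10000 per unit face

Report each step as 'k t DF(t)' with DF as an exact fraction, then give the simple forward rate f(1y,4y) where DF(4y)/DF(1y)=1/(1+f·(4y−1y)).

1 1 9629/10000
2 2 572/625
3 3 9119/10000
4 4 8873/10000
f(1y,4y) = ((9629/10000)/(8873/10000) − 1)/(3) = 252/8873 ≈ 2.8401%

step 1 [1y] bond c/1=11/400: DF=(3957519/4000000 − 11/400·(0))/(1+11/400) = 9629/10000 ≈ 0.962900
step 2 [2y] bond c/1=7/100: DF=(1046667/1000000 − 7/100·(0.962900))/(1+7/100) = 572/625 ≈ 0.915200
step 3 [3y] zero: DF = P = 9119/10000 ≈ 0.911900
step 4 [4y] zero: DF = P = 8873/10000 ≈ 0.887300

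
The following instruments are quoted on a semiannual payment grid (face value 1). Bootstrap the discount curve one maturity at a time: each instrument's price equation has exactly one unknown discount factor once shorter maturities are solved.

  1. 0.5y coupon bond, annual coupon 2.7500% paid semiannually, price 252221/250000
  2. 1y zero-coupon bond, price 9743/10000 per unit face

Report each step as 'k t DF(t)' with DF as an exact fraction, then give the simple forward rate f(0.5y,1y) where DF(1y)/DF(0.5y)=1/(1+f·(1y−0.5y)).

1 1/2 622/625
2 1 9743/10000
f(0.5y,1y) = ((622/625)/(9743/10000) − 1)/(1/2) = 418/9743 ≈ 4.2903%

step 1 [0.5y] bond c/2=11/800: DF=(252221/250000 − 11/800·(0))/(1+11/800) = 622/625 ≈ 0.995200
step 2 [1y] zero: DF = P = 9743/10000 ≈ 0.974300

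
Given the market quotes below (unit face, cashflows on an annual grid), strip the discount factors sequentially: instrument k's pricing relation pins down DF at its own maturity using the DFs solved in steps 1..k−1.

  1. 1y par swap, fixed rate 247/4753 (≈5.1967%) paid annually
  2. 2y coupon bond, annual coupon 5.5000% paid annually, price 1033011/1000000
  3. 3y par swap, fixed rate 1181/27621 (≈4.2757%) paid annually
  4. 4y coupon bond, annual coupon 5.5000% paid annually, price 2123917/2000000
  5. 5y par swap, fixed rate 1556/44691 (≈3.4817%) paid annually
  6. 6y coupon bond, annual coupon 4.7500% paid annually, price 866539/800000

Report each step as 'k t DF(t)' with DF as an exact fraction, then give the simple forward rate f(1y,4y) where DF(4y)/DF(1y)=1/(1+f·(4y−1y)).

1 1 4753/5000
2 2 581/625
3 3 8819/10000
4 4 4313/5000
5 5 2111/2500
6 6 4157/5000
f(1y,4y) = ((4753/5000)/(4313/5000) − 1)/(3) = 440/12939 ≈ 3.4006%

step 1 [1y] swap r/1=247/4753: DF=(1 − 247/4753·(0))/(1+247/4753) = 4753/5000 ≈ 0.950600
step 2 [2y] bond c/1=11/200: DF=(1033011/1000000 − 11/200·(0.950600))/(1+11/200) = 581/625 ≈ 0.929600
step 3 [3y] swap r/1=1181/27621: DF=(1 − 1181/27621·(0.950600+0.929600))/(1+1181/27621) = 8819/10000 ≈ 0.881900
step 4 [4y] bond c/1=11/200: DF=(2123917/2000000 − 11/200·(0.950600+0.929600+0.881900))/(1+11/200) = 4313/5000 ≈ 0.862600
step 5 [5y] swap r/1=1556/44691: DF=(1 − 1556/44691·(0.950600+0.929600+0.881900+0.862600))/(1+1556/44691) = 2111/2500 ≈ 0.844400
step 6 [6y] bond c/1=19/400: DF=(866539/800000 − 19/400·(0.950600+0.929600+0.881900+0.862600+0.844400))/(1+19/400) = 4157/5000 ≈ 0.831400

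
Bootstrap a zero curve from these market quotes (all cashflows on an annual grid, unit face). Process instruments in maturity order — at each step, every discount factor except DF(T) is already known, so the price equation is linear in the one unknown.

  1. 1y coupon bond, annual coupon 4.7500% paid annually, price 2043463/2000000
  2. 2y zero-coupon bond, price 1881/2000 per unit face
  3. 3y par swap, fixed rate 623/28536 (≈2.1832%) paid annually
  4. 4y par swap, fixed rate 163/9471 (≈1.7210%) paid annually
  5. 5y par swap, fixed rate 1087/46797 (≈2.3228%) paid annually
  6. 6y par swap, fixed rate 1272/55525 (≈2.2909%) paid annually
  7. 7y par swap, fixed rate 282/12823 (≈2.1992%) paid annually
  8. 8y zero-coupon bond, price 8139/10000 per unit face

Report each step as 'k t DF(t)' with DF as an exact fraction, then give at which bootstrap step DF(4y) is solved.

step 1 [1y] bond c/1=19/400: DF=(2043463/2000000 − 19/400·(0))/(1+19/400) = 4877/5000 ≈ 0.975400
step 2 [2y] zero: DF = P = 1881/2000 ≈ 0.940500
step 3 [3y] swap r/1=623/28536: DF=(1 − 623/28536·(0.975400+0.940500))/(1+623/28536) = 9377/10000 ≈ 0.937700
step 4 [4y] swap r/1=163/9471: DF=(1 − 163/9471·(0.975400+0.940500+0.937700))/(1+163/9471) = 2337/2500 ≈ 0.934800
step 5 [5y] swap r/1=1087/46797: DF=(1 − 1087/46797·(0.975400+0.940500+0.937700+0.934800))/(1+1087/46797) = 8913/10000 ≈ 0.891300
step 6 [6y] swap r/1=1272/55525: DF=(1 − 1272/55525·(0.975400+0.940500+0.937700+0.934800+0.891300))/(1+1272/55525) = 1091/1250 ≈ 0.872800
step 7 [7y] swap r/1=282/12823: DF=(1 − 282/12823·(0.975400+0.940500+0.937700+0.934800+0.891300+0.872800))/(1+282/12823) = 859/1000 ≈ 0.859000
step 8 [8y] zero: DF = P = 8139/10000 ≈ 0.813900

1 1 4877/5000
2 2 1881/2000
3 3 9377/10000
4 4 2337/2500
5 5 8913/10000
6 6 1091/1250
7 7 859/1000
8 8 8139/10000
DF(4y) is solved at step 4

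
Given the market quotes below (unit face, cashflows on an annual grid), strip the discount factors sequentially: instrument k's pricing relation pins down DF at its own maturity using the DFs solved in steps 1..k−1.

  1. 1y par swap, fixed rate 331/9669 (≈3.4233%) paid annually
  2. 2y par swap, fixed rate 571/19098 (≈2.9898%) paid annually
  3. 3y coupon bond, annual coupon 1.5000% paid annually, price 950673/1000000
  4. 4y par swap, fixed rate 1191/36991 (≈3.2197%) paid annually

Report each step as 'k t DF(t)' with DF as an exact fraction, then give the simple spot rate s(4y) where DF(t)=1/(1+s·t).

1 1 9669/10000
2 2 9429/10000
3 3 2271/2500
4 4 8809/10000
s(4y) = (1/(8809/10000) − 1)/(4) = 1191/35236 ≈ 3.3801%

step 1 [1y] swap r/1=331/9669: DF=(1 − 331/9669·(0))/(1+331/9669) = 9669/10000 ≈ 0.966900
step 2 [2y] swap r/1=571/19098: DF=(1 − 571/19098·(0.966900))/(1+571/19098) = 9429/10000 ≈ 0.942900
step 3 [3y] bond c/1=3/200: DF=(950673/1000000 − 3/200·(0.966900+0.942900))/(1+3/200) = 2271/2500 ≈ 0.908400
step 4 [4y] swap r/1=1191/36991: DF=(1 − 1191/36991·(0.966900+0.942900+0.908400))/(1+1191/36991) = 8809/10000 ≈ 0.880900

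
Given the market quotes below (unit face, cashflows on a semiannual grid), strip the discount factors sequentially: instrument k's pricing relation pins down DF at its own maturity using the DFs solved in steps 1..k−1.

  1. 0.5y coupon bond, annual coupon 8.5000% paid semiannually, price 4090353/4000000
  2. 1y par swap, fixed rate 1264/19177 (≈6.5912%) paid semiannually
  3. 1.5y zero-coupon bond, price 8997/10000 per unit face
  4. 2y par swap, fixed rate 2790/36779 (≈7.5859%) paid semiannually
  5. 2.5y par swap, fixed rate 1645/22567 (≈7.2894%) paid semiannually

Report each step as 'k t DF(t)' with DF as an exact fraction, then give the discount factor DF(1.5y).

1 1/2 9809/10000
2 1 1171/1250
3 3/2 8997/10000
4 2 1721/2000
5 5/2 1671/2000
DF(1.5y) = 8997/10000 ≈ 0.899700

step 1 [0.5y] bond c/2=17/400: DF=(4090353/4000000 − 17/400·(0))/(1+17/400) = 9809/10000 ≈ 0.980900
step 2 [1y] swap r/2=632/19177: DF=(1 − 632/19177·(0.980900))/(1+632/19177) = 1171/1250 ≈ 0.936800
step 3 [1.5y] zero: DF = P = 8997/10000 ≈ 0.899700
step 4 [2y] swap r/2=1395/36779: DF=(1 − 1395/36779·(0.980900+0.936800+0.899700))/(1+1395/36779) = 1721/2000 ≈ 0.860500
step 5 [2.5y] swap r/2=1645/45134: DF=(1 − 1645/45134·(0.980900+0.936800+0.899700+0.860500))/(1+1645/45134) = 1671/2000 ≈ 0.835500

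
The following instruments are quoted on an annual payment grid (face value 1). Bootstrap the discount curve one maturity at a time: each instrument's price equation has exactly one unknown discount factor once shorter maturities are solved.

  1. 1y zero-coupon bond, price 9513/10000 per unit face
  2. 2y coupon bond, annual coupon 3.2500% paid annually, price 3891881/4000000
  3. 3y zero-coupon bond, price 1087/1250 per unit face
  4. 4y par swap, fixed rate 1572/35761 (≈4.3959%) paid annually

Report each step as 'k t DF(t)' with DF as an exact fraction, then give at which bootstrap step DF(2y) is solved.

1 1 9513/10000
2 2 2281/2500
3 3 1087/1250
4 4 2107/2500
DF(2y) is solved at step 2

step 1 [1y] zero: DF = P = 9513/10000 ≈ 0.951300
step 2 [2y] bond c/1=13/400: DF=(3891881/4000000 − 13/400·(0.951300))/(1+13/400) = 2281/2500 ≈ 0.912400
step 3 [3y] zero: DF = P = 1087/1250 ≈ 0.869600
step 4 [4y] swap r/1=1572/35761: DF=(1 − 1572/35761·(0.951300+0.912400+0.869600))/(1+1572/35761) = 2107/2500 ≈ 0.842800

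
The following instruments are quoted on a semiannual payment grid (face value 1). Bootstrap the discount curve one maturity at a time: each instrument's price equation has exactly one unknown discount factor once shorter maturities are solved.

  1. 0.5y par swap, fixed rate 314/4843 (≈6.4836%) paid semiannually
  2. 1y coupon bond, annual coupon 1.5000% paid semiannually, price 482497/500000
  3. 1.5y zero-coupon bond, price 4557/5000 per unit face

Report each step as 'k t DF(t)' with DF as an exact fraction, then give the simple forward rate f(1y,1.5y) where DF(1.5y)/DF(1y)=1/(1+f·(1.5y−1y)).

1 1/2 4843/5000
2 1 4753/5000
3 3/2 4557/5000
f(1y,1.5y) = ((4753/5000)/(4557/5000) − 1)/(1/2) = 8/93 ≈ 8.6022%

step 1 [0.5y] swap r/2=157/4843: DF=(1 − 157/4843·(0))/(1+157/4843) = 4843/5000 ≈ 0.968600
step 2 [1y] bond c/2=3/400: DF=(482497/500000 − 3/400·(0.968600))/(1+3/400) = 4753/5000 ≈ 0.950600
step 3 [1.5y] zero: DF = P = 4557/5000 ≈ 0.911400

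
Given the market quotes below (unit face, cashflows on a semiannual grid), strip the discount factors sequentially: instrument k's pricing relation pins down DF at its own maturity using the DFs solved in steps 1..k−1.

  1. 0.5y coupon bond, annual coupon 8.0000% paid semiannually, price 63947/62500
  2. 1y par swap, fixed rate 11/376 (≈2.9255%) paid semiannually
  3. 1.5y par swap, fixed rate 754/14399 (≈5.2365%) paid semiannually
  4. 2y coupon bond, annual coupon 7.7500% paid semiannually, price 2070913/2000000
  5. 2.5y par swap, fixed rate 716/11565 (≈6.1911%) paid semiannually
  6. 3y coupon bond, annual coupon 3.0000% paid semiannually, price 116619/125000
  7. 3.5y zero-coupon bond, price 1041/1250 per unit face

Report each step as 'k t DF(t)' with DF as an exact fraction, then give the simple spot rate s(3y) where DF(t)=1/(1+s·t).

1 1/2 4919/5000
2 1 4857/5000
3 3/2 4623/5000
4 2 4447/5000
5 5/2 1071/1250
6 3 2127/2500
7 7/2 1041/1250
s(3y) = (1/(2127/2500) − 1)/(3) = 373/6381 ≈ 5.8455%

step 1 [0.5y] bond c/2=1/25: DF=(63947/62500 − 1/25·(0))/(1+1/25) = 4919/5000 ≈ 0.983800
step 2 [1y] swap r/2=11/752: DF=(1 − 11/752·(0.983800))/(1+11/752) = 4857/5000 ≈ 0.971400
step 3 [1.5y] swap r/2=377/14399: DF=(1 − 377/14399·(0.983800+0.971400))/(1+377/14399) = 4623/5000 ≈ 0.924600
step 4 [2y] bond c/2=31/800: DF=(2070913/2000000 − 31/800·(0.983800+0.971400+0.924600))/(1+31/800) = 4447/5000 ≈ 0.889400
step 5 [2.5y] swap r/2=358/11565: DF=(1 − 358/11565·(0.983800+0.971400+0.924600+0.889400))/(1+358/11565) = 1071/1250 ≈ 0.856800
step 6 [3y] bond c/2=3/200: DF=(116619/125000 − 3/200·(0.983800+0.971400+0.924600+0.889400+0.856800))/(1+3/200) = 2127/2500 ≈ 0.850800
step 7 [3.5y] zero: DF = P = 1041/1250 ≈ 0.832800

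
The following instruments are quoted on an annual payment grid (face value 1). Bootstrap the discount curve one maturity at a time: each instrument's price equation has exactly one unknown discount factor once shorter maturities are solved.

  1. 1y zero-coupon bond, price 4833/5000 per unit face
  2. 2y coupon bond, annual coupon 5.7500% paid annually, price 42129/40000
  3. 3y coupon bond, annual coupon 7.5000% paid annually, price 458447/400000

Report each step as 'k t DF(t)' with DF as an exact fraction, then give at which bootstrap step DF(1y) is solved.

1 1 4833/5000
2 2 4717/5000
3 3 9329/10000
DF(1y) is solved at step 1

step 1 [1y] zero: DF = P = 4833/5000 ≈ 0.966600
step 2 [2y] bond c/1=23/400: DF=(42129/40000 − 23/400·(0.966600))/(1+23/400) = 4717/5000 ≈ 0.943400
step 3 [3y] bond c/1=3/40: DF=(458447/400000 − 3/40·(0.966600+0.943400))/(1+3/40) = 9329/10000 ≈ 0.932900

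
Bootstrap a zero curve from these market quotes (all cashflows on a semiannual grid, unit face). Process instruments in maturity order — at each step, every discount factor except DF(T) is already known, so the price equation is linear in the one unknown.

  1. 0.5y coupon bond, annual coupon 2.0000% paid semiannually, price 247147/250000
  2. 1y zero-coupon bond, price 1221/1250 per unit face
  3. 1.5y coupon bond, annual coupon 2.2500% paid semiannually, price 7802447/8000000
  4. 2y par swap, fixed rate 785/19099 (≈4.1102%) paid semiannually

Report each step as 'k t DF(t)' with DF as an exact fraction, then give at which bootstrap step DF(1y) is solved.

step 1 [0.5y] bond c/2=1/100: DF=(247147/250000 − 1/100·(0))/(1+1/100) = 2447/2500 ≈ 0.978800
step 2 [1y] zero: DF = P = 1221/1250 ≈ 0.976800
step 3 [1.5y] bond c/2=9/800: DF=(7802447/8000000 − 9/800·(0.978800+0.976800))/(1+9/800) = 9427/10000 ≈ 0.942700
step 4 [2y] swap r/2=785/38198: DF=(1 − 785/38198·(0.978800+0.976800+0.942700))/(1+785/38198) = 1843/2000 ≈ 0.921500

1 1/2 2447/2500
2 1 1221/1250
3 3/2 9427/10000
4 2 1843/2000
DF(1y) is solved at step 2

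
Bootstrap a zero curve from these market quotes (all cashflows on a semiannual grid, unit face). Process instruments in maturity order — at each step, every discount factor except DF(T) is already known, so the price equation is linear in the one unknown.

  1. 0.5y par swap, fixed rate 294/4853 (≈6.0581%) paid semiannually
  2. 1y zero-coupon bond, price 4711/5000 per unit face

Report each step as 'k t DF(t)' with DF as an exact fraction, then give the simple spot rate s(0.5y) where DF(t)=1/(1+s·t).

1 1/2 4853/5000
2 1 4711/5000
s(0.5y) = (1/(4853/5000) − 1)/(1/2) = 294/4853 ≈ 6.0581%

step 1 [0.5y] swap r/2=147/4853: DF=(1 − 147/4853·(0))/(1+147/4853) = 4853/5000 ≈ 0.970600
step 2 [1y] zero: DF = P = 4711/5000 ≈ 0.942200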